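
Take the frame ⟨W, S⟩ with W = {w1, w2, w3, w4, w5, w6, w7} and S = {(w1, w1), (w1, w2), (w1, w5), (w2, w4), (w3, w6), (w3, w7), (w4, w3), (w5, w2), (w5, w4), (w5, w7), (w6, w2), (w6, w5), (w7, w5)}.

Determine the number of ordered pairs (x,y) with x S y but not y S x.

10

Enumerating: (w1,w2), (w1,w5), (w2,w4), (w3,w6), (w3,w7), (w4,w3), (w5,w2), (w5,w4), (w6,w2), (w6,w5).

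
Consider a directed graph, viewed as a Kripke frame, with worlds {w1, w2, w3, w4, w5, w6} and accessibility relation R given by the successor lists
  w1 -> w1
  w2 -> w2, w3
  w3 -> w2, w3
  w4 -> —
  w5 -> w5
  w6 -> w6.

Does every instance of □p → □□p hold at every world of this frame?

By correspondence theory, 4 is valid on a frame iff R is transitive.
Transitive: yes — every two-step R-path is closed by a direct edge.

Yes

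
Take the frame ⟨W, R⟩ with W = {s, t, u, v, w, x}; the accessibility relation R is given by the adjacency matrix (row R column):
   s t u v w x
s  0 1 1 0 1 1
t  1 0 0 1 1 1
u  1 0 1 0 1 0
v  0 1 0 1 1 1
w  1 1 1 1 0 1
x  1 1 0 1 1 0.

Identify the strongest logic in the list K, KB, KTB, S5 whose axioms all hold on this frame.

Symmetric (axiom B): yes — every pair in R has its reverse in R.
Reflexive (axiom T): no — s is not related to itself.
Euclidean (axiom 5): no — s R t and s R u, but not t R u.
So F validates K, KB; KTB would additionally require R to be reflexive. The strongest is KB.

KB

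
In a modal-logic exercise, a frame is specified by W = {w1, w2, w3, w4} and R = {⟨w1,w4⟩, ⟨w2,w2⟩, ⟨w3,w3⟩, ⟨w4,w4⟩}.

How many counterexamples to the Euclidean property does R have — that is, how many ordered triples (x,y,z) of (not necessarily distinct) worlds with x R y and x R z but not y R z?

0

R is Euclidean; there are no such tuples.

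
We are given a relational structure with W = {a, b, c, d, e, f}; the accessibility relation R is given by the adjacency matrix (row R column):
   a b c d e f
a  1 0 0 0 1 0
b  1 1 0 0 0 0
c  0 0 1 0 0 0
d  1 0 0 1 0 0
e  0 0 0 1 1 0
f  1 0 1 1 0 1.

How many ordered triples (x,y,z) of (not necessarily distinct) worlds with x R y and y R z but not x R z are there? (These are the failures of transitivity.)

5

Enumerating: (a,e,d), (b,a,e), (d,a,e), (e,d,a), (f,a,e).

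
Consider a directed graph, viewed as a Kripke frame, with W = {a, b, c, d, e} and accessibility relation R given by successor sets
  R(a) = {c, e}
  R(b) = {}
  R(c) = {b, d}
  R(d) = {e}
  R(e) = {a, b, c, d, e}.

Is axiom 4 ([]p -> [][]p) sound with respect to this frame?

By correspondence theory, 4 is valid on a frame iff R is transitive.
Transitive: no — a R c and c R b, but not a R b.

No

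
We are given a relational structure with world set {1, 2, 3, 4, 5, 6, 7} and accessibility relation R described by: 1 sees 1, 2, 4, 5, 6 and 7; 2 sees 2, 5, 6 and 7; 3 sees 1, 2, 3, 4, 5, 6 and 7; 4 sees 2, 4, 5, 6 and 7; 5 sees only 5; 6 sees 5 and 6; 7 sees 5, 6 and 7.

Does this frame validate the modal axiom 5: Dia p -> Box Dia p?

By correspondence theory, 5 is valid on a frame iff R is Euclidean.
Euclidean: no — 1 R 2 and 1 R 4, but not 2 R 4.

No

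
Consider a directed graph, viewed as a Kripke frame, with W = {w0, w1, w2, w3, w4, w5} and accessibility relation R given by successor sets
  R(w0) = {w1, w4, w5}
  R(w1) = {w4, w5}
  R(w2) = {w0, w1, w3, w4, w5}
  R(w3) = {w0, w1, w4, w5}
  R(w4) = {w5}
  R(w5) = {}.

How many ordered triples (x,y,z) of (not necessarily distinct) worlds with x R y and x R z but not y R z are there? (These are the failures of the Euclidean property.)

Enumerating: (w0,w1,w1), (w0,w4,w1), (w0,w4,w4), (w0,w5,w1), (w0,w5,w4), (w0,w5,w5), (w1,w4,w4), (w1,w5,w4), (w1,w5,w5), (w2,w0,w0), (w2,w0,w3), (w2,w1,w0), … and 23 more.
Total: 35.

35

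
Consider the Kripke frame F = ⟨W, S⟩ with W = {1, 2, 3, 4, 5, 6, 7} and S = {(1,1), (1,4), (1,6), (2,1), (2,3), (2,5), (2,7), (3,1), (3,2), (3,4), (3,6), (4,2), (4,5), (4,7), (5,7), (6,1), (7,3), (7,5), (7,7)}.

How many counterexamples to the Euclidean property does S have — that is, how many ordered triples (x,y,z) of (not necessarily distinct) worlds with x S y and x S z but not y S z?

Enumerating: (1,4,1), (1,4,4), (1,4,6), (1,6,4), (1,6,6), (2,1,3), (2,1,5), (2,1,7), (2,3,3), (2,3,5), (2,3,7), (2,5,1), … and 22 more.
Total: 34.

34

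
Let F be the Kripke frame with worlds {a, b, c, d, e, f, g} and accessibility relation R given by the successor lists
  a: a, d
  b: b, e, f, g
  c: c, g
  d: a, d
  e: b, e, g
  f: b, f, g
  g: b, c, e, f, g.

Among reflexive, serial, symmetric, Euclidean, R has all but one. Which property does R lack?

Reflexive: yes — every world is R-related to itself.
Serial: yes — every world has a successor (e.g. a R a).
Symmetric: yes — every pair in R has its reverse in R.
Euclidean: no — b R e and b R f, but not e R f.
Only Euclidean fails.

Euclidean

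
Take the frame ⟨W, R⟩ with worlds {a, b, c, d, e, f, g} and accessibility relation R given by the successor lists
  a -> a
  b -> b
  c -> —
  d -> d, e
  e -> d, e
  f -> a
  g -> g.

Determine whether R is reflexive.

No

Reflexive: no — c is not related to itself.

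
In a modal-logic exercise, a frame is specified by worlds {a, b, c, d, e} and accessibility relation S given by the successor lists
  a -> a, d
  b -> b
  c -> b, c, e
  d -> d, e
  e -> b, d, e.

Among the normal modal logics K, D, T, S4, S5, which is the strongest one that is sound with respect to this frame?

T

Serial (axiom D): yes — every world has a successor (e.g. a S a).
Reflexive (axiom T): yes — every world is S-related to itself.
Transitive (axiom 4): no — a S d and d S e, but not a S e.
Euclidean (axiom 5): no — c S b and c S e, but not b S e.
So F validates K, D, T; S4 would additionally require S to be transitive. The strongest is T.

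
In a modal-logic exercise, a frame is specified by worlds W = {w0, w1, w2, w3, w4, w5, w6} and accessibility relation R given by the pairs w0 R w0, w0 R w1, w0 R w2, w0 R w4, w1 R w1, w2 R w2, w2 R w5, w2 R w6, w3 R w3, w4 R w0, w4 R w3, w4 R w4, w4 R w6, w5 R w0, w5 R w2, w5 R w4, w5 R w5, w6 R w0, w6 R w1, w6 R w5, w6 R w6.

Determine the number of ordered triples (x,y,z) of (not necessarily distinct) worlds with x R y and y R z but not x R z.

Enumerating: (w0,w2,w5), (w0,w2,w6), (w0,w4,w3), (w0,w4,w6), (w2,w5,w0), (w2,w5,w4), (w2,w6,w0), (w2,w6,w1), (w4,w0,w1), (w4,w0,w2), (w4,w6,w1), (w4,w6,w5), … and 8 more.
Total: 20.

20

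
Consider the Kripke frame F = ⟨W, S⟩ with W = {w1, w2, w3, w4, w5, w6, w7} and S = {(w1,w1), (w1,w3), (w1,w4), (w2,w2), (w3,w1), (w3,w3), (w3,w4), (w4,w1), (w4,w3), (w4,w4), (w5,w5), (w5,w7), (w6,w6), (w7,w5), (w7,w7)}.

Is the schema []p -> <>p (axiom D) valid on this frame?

Yes

The schema D characterises exactly the serial frames.
Serial: yes — every world has a successor (e.g. w1 S w1).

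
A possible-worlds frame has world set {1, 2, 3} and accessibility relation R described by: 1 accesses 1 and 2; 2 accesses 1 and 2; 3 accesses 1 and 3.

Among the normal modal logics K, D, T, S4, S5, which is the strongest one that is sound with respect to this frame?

Serial (axiom D): yes — every world has a successor (e.g. 1 R 1).
Reflexive (axiom T): yes — every world is R-related to itself.
Transitive (axiom 4): no — 3 R 1 and 1 R 2, but not 3 R 2.
Euclidean (axiom 5): no — 3 R 1 and 3 R 3, but not 1 R 3.
So F validates K, D, T; S4 would additionally require R to be transitive. The strongest is T.

T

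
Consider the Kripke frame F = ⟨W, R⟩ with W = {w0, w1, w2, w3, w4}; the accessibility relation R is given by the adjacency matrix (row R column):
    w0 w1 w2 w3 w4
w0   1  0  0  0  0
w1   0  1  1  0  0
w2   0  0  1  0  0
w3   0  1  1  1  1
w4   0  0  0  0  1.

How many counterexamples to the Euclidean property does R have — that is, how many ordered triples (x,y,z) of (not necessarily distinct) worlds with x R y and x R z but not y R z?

9

Enumerating: (w1,w2,w1), (w3,w1,w3), (w3,w1,w4), (w3,w2,w1), (w3,w2,w3), (w3,w2,w4), (w3,w4,w1), (w3,w4,w2), (w3,w4,w3).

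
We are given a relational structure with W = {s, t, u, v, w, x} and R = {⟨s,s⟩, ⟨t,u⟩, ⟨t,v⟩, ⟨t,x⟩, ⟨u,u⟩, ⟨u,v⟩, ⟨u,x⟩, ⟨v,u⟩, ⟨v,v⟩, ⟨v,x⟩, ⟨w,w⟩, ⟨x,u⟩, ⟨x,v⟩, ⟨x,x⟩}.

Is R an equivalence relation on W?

Reflexive: no — t is not related to itself.
Symmetric: no — t R u but not u R t.
Transitive: yes — every two-step R-path is closed by a direct edge.
So R is not an equivalence relation.

No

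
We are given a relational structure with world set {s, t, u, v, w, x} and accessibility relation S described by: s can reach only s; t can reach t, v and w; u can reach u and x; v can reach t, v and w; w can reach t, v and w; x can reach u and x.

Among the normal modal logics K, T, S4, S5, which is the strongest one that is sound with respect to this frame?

Reflexive (axiom T): yes — every world is S-related to itself.
Transitive (axiom 4): yes — every two-step S-path is closed by a direct edge.
Euclidean (axiom 5): yes — any two successors of a common world are S-related.
So F validates K, T, S4, S5. The strongest is S5.

S5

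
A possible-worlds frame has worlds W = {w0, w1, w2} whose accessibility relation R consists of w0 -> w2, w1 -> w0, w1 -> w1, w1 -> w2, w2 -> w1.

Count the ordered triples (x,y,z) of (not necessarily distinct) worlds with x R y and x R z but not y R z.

Enumerating: (w0,w2,w2), (w1,w0,w0), (w1,w0,w1), (w1,w2,w0), (w1,w2,w2).

5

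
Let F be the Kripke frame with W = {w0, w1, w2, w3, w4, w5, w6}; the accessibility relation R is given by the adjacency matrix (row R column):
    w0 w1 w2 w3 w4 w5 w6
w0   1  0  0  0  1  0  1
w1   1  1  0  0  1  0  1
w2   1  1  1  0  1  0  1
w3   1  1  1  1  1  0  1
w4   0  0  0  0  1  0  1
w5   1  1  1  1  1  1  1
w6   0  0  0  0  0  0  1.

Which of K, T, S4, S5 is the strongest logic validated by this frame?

Reflexive (axiom T): yes — every world is R-related to itself.
Transitive (axiom 4): yes — every two-step R-path is closed by a direct edge.
Euclidean (axiom 5): no — w0 R w6 and w0 R w4, but not w6 R w4.
So F validates K, T, S4; S5 would additionally require R to be Euclidean. The strongest is S4.

S4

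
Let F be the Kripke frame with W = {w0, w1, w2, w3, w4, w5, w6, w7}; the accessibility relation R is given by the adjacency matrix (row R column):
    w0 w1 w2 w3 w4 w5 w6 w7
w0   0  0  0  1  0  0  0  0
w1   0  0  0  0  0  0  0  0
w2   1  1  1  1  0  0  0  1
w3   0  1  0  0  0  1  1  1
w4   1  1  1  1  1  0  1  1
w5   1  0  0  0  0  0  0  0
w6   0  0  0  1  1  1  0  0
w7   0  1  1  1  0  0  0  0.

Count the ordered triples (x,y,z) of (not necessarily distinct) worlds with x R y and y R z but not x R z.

Enumerating: (w0,w3,w1), (w0,w3,w5), (w0,w3,w6), (w0,w3,w7), (w2,w3,w5), (w2,w3,w6), (w3,w5,w0), (w3,w6,w3), (w3,w6,w4), (w3,w7,w2), (w3,w7,w3), (w4,w3,w5), … and 16 more.
Total: 28.

28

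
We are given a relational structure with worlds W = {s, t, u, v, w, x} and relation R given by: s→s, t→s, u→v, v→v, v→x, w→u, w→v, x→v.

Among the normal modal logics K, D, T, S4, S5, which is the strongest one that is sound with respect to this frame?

Serial (axiom D): yes — every world has a successor (e.g. s R s).
Reflexive (axiom T): no — t is not related to itself.
Transitive (axiom 4): no — u R v and v R x, but not u R x.
Euclidean (axiom 5): no — w R v and w R u, but not v R u.
So F validates K, D; T would additionally require R to be reflexive. The strongest is D.

D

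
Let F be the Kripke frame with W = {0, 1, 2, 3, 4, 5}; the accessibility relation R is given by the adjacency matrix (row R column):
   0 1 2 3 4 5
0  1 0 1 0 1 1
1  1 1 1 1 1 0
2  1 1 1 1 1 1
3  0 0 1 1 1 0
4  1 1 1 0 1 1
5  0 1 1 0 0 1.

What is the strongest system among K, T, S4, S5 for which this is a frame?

Reflexive (axiom T): yes — every world is R-related to itself.
Transitive (axiom 4): no — 0 R 2 and 2 R 1, but not 0 R 1.
Euclidean (axiom 5): no — 0 R 5 and 0 R 4, but not 5 R 4.
So F validates K, T; S4 would additionally require R to be transitive. The strongest is T.

T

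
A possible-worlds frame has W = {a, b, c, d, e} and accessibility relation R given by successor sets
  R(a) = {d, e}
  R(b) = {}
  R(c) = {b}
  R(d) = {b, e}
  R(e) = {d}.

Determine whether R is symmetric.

Symmetric: no — a R d but not d R a.

No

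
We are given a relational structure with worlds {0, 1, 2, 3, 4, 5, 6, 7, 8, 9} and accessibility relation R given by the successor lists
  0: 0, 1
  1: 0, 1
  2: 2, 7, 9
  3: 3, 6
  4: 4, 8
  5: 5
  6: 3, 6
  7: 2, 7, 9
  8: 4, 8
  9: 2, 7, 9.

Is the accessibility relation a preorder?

Reflexive: yes — every world is R-related to itself.
Transitive: yes — every two-step R-path is closed by a direct edge.
So R is a preorder.

Yes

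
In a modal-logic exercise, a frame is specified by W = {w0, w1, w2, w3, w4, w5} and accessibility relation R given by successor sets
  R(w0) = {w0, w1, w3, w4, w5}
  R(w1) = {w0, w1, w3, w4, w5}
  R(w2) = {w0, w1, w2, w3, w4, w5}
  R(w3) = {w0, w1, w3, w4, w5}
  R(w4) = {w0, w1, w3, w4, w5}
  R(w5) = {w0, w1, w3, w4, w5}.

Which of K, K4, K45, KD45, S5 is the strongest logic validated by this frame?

K4

Transitive (axiom 4): yes — every two-step R-path is closed by a direct edge.
Euclidean (axiom 5): no — w2 R w0 and w2 R w2, but not w0 R w2.
Serial (axiom D): yes — every world has a successor (e.g. w0 R w0).
Reflexive (axiom T): yes — every world is R-related to itself.
So F validates K, K4; K45 would additionally require R to be Euclidean. The strongest is K4.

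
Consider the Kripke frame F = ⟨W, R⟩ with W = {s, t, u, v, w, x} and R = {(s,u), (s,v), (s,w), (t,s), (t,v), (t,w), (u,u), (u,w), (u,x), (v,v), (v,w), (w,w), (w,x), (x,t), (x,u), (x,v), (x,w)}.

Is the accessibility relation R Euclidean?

No

Euclidean: no — s R u and s R v, but not u R v.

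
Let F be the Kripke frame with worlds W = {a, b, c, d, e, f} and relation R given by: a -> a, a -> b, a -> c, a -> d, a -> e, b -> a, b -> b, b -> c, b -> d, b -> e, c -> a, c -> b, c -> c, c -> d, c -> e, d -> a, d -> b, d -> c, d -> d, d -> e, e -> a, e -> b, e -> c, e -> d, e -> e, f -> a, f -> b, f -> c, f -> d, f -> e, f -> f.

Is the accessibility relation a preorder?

Reflexive: yes — every world is R-related to itself.
Transitive: yes — every two-step R-path is closed by a direct edge.
So R is a preorder.

Yes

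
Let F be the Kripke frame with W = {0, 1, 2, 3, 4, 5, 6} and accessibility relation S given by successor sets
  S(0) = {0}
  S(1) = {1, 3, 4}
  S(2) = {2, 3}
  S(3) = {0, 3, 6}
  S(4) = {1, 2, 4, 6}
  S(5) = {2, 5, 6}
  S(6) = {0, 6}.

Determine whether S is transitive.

No

Transitive: no — 1 S 3 and 3 S 0, but not 1 S 0.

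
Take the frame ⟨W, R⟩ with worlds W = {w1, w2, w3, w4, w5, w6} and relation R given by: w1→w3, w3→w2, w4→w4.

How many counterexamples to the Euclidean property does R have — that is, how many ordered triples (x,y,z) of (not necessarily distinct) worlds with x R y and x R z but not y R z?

2

Enumerating: (w1,w3,w3), (w3,w2,w2).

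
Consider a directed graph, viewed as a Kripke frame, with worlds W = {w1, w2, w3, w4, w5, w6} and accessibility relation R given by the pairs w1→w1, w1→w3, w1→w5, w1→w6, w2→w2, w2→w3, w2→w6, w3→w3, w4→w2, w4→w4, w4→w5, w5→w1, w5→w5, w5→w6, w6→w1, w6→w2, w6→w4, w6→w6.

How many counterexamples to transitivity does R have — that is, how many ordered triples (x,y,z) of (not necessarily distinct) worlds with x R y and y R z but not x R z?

15

Enumerating: (w1,w6,w2), (w1,w6,w4), (w2,w6,w1), (w2,w6,w4), (w4,w2,w3), (w4,w2,w6), (w4,w5,w1), (w4,w5,w6), (w5,w1,w3), (w5,w6,w2), (w5,w6,w4), (w6,w1,w3), (w6,w1,w5), (w6,w2,w3), (w6,w4,w5).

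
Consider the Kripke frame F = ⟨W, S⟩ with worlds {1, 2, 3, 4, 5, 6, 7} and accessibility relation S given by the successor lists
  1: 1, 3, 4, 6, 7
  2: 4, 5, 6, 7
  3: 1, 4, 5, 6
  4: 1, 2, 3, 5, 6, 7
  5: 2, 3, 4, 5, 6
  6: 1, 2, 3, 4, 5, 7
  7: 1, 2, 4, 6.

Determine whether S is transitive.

No

Transitive: no — 1 S 3 and 3 S 5, but not 1 S 5.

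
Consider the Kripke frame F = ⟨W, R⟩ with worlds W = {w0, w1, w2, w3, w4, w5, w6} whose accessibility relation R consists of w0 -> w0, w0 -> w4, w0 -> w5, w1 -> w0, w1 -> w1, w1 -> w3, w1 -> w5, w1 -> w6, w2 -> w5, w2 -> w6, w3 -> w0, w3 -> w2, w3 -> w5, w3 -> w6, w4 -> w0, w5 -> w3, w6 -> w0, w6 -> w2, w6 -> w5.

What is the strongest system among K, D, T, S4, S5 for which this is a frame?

D

Serial (axiom D): yes — every world has a successor (e.g. w0 R w0).
Reflexive (axiom T): no — w2 is not related to itself.
Transitive (axiom 4): no — w0 R w5 and w5 R w3, but not w0 R w3.
Euclidean (axiom 5): no — w0 R w4 and w0 R w5, but not w4 R w5.
So F validates K, D; T would additionally require R to be reflexive. The strongest is D.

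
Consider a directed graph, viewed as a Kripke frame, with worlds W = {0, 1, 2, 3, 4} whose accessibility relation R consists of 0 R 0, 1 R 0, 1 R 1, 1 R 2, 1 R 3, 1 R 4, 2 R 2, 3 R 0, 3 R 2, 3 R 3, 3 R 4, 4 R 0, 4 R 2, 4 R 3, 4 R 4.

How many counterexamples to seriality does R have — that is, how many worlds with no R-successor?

R is serial; there are no such worlds.

0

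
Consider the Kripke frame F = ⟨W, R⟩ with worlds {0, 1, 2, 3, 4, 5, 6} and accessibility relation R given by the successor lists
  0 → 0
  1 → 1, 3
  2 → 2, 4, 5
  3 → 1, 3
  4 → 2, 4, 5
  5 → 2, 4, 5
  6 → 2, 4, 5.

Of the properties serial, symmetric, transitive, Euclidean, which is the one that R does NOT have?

symmetric

Serial: yes — every world has a successor (e.g. 0 R 0).
Symmetric: no — 6 R 2 but not 2 R 6.
Transitive: yes — every two-step R-path is closed by a direct edge.
Euclidean: yes — any two successors of a common world are R-related.
Only symmetric fails.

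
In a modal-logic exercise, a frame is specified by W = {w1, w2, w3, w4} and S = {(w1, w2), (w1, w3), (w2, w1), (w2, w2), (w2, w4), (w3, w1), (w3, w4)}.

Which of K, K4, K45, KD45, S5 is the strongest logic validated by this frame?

Transitive (axiom 4): no — w1 S w2 and w2 S w4, but not w1 S w4.
Euclidean (axiom 5): no — w1 S w2 and w1 S w3, but not w2 S w3.
Serial (axiom D): no — w4 has no S-successor.
Reflexive (axiom T): no — w1 is not related to itself.
So F validates K; K4 would additionally require S to be transitive. The strongest is K.

K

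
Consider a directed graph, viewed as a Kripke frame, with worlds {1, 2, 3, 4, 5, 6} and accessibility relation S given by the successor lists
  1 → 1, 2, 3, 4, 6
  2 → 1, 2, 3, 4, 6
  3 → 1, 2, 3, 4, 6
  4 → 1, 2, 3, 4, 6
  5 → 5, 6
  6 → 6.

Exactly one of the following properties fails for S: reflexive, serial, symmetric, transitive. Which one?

symmetric

Reflexive: yes — every world is S-related to itself.
Serial: yes — every world has a successor (e.g. 1 S 1).
Symmetric: no — 1 S 6 but not 6 S 1.
Transitive: yes — every two-step S-path is closed by a direct edge.
Only symmetric fails.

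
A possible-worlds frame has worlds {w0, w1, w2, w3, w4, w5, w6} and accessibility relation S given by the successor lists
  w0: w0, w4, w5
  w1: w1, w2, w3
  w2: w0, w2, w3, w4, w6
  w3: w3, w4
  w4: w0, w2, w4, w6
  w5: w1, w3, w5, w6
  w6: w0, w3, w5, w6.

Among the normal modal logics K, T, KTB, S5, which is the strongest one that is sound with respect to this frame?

Reflexive (axiom T): yes — every world is S-related to itself.
Symmetric (axiom B): no — w0 S w5 but not w5 S w0.
Euclidean (axiom 5): no — w0 S w4 and w0 S w5, but not w4 S w5.
So F validates K, T; KTB would additionally require S to be symmetric. The strongest is T.

T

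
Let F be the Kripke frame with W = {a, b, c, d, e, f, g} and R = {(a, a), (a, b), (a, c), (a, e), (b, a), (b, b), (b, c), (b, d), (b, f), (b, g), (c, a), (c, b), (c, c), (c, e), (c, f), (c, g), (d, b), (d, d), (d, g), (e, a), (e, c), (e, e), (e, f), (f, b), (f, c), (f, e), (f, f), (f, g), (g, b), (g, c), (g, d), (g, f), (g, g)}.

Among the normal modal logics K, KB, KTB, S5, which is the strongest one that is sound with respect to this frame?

Symmetric (axiom B): yes — every pair in R has its reverse in R.
Reflexive (axiom T): yes — every world is R-related to itself.
Euclidean (axiom 5): no — a R b and a R e, but not b R e.
So F validates K, KB, KTB; S5 would additionally require R to be Euclidean. The strongest is KTB.

KTB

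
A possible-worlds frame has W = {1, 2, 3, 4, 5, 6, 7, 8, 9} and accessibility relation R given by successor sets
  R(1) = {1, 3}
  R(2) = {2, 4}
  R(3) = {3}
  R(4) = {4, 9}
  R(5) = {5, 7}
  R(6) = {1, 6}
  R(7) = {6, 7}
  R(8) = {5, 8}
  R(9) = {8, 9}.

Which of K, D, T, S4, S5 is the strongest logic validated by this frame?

T

Serial (axiom D): yes — every world has a successor (e.g. 1 R 1).
Reflexive (axiom T): yes — every world is R-related to itself.
Transitive (axiom 4): no — 2 R 4 and 4 R 9, but not 2 R 9.
Euclidean (axiom 5): no — 1 R 3 and 1 R 1, but not 3 R 1.
So F validates K, D, T; S4 would additionally require R to be transitive. The strongest is T.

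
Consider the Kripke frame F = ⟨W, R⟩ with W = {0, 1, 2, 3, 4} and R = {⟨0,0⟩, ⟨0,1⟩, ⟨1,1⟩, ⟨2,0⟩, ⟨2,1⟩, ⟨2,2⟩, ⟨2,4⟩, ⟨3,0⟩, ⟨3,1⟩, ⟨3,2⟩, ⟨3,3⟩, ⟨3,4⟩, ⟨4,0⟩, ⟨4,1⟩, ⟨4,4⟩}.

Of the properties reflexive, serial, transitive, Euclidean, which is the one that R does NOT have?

Euclidean

Reflexive: yes — every world is R-related to itself.
Serial: yes — every world has a successor (e.g. 0 R 0).
Transitive: yes — every two-step R-path is closed by a direct edge.
Euclidean: no — 2 R 0 and 2 R 4, but not 0 R 4.
Only Euclidean fails.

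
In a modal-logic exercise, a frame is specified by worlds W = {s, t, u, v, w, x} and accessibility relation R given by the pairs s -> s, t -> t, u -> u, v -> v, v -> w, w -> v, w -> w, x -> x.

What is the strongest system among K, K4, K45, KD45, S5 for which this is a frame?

S5

Transitive (axiom 4): yes — every two-step R-path is closed by a direct edge.
Euclidean (axiom 5): yes — any two successors of a common world are R-related.
Serial (axiom D): yes — every world has a successor (e.g. s R s).
Reflexive (axiom T): yes — every world is R-related to itself.
So F validates K, K4, K45, KD45, S5. The strongest is S5.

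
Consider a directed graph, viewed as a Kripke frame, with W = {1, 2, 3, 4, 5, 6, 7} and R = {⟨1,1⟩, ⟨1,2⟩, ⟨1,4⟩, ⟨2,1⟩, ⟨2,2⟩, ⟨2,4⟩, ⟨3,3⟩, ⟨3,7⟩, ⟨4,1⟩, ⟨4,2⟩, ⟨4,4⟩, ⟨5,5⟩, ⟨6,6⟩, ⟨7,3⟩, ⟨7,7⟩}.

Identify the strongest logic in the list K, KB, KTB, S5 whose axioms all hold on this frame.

Symmetric (axiom B): yes — every pair in R has its reverse in R.
Reflexive (axiom T): yes — every world is R-related to itself.
Euclidean (axiom 5): yes — any two successors of a common world are R-related.
So F validates K, KB, KTB, S5. The strongest is S5.

S5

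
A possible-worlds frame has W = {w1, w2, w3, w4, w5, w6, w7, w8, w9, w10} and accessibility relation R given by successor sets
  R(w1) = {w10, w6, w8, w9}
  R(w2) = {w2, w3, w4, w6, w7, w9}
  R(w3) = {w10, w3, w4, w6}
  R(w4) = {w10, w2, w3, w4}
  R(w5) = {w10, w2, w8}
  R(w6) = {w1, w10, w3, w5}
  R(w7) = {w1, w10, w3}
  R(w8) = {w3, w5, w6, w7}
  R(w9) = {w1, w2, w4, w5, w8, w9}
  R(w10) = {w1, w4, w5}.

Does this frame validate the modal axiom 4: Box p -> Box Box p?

By correspondence theory, 4 is valid on a frame iff R is transitive.
Transitive: no — w1 R w10 and w10 R w4, but not w1 R w4.

No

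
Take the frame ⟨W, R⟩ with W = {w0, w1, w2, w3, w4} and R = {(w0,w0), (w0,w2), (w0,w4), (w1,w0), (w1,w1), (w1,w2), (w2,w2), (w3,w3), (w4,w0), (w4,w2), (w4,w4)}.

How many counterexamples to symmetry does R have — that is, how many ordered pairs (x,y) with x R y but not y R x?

Enumerating: (w0,w2), (w1,w0), (w1,w2), (w4,w2).

4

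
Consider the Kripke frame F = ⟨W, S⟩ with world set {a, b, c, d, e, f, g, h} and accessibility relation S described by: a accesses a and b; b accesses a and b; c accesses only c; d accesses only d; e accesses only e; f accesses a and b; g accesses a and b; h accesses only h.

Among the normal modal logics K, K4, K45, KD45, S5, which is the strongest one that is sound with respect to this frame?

Transitive (axiom 4): yes — every two-step S-path is closed by a direct edge.
Euclidean (axiom 5): yes — any two successors of a common world are S-related.
Serial (axiom D): yes — every world has a successor (e.g. a S a).
Reflexive (axiom T): no — f is not related to itself.
So F validates K, K4, K45, KD45; S5 would additionally require S to be reflexive. The strongest is KD45.

KD45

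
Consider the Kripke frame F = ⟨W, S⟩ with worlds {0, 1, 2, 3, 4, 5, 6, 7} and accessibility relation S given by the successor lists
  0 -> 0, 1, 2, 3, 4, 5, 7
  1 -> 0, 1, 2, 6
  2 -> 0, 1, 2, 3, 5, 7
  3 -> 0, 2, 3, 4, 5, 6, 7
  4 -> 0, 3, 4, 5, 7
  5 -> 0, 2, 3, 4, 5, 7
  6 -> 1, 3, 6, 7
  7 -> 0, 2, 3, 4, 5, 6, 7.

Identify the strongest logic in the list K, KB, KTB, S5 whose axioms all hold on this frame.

KTB

Symmetric (axiom B): yes — every pair in S has its reverse in S.
Reflexive (axiom T): yes — every world is S-related to itself.
Euclidean (axiom 5): no — 0 S 1 and 0 S 3, but not 1 S 3.
So F validates K, KB, KTB; S5 would additionally require S to be Euclidean. The strongest is KTB.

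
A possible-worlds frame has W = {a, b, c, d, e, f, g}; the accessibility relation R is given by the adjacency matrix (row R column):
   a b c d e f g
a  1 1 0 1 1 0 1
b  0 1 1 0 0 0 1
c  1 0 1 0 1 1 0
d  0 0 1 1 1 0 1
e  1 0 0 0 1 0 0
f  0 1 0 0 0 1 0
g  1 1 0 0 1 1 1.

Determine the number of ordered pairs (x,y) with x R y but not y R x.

Enumerating: (a,b), (a,d), (b,c), (c,a), (c,e), (c,f), (d,c), (d,e), (d,g), (f,b), (g,e), (g,f).

12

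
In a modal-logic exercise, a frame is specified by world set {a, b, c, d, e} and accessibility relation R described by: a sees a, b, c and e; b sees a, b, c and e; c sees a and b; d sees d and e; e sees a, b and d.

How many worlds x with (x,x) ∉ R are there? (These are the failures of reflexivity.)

2

Enumerating: c, e.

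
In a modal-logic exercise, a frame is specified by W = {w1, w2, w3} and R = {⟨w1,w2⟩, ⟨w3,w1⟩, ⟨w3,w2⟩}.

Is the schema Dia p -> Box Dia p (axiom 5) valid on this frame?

By correspondence theory, 5 is valid on a frame iff R is Euclidean.
Euclidean: no — w3 R w2 and w3 R w1, but not w2 R w1.

No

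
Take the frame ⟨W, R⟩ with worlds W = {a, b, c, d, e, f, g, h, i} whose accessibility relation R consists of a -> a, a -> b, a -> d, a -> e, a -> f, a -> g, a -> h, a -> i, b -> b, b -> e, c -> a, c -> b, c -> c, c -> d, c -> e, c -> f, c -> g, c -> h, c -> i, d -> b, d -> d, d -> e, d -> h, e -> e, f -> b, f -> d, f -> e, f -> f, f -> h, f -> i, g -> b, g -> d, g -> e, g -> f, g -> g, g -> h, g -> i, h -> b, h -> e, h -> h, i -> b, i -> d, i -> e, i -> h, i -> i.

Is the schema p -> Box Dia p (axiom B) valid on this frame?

No

The schema B characterises exactly the symmetric frames.
Symmetric: no — a R b but not b R a.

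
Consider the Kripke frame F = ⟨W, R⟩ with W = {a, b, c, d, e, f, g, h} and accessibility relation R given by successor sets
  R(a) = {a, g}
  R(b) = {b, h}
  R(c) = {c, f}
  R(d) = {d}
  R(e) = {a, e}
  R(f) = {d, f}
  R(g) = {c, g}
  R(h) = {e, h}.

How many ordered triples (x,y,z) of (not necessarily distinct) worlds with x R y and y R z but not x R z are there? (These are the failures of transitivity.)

Enumerating: (a,g,c), (b,h,e), (c,f,d), (e,a,g), (g,c,f), (h,e,a).

6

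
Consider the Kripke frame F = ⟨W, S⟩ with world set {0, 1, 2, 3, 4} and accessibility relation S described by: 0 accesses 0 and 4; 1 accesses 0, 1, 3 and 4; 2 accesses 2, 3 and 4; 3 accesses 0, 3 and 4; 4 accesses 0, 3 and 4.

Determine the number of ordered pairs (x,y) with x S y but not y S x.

Enumerating: (1,0), (1,3), (1,4), (2,3), (2,4), (3,0).

6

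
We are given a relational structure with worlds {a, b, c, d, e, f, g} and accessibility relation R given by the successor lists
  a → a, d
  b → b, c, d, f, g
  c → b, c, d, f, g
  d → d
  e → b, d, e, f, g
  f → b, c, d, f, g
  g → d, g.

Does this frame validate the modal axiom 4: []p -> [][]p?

No

By correspondence theory, 4 is valid on a frame iff R is transitive.
Transitive: no — e R b and b R c, but not e R c.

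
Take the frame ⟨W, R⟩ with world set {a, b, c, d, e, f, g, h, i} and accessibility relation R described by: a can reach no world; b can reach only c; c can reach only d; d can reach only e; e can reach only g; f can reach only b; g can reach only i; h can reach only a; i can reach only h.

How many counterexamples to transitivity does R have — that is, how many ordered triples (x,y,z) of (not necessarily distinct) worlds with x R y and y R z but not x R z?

Enumerating: (b,c,d), (c,d,e), (d,e,g), (e,g,i), (f,b,c), (g,i,h), (i,h,a).

7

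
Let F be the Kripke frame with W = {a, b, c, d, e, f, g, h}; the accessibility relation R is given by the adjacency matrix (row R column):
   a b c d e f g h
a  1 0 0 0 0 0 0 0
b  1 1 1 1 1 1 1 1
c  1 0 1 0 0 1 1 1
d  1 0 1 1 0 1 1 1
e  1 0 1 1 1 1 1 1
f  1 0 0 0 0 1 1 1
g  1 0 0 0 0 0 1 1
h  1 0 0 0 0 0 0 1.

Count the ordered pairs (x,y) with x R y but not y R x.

28

Enumerating: (b,a), (b,c), (b,d), (b,e), (b,f), (b,g), (b,h), (c,a), (c,f), (c,g), (c,h), (d,a), … and 16 more.
Total: 28.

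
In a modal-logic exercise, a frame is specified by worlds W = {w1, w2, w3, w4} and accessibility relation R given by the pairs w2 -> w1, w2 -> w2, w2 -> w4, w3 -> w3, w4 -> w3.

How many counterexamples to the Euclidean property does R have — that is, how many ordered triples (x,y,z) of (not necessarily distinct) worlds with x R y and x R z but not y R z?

6

Enumerating: (w2,w1,w1), (w2,w1,w2), (w2,w1,w4), (w2,w4,w1), (w2,w4,w2), (w2,w4,w4).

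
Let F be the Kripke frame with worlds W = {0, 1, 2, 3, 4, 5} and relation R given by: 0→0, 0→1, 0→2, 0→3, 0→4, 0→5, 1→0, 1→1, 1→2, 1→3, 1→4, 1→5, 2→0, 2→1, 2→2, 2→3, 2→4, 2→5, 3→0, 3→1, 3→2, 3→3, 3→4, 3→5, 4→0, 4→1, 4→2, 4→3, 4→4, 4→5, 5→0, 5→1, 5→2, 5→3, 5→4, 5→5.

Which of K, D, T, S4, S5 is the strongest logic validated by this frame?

Serial (axiom D): yes — every world has a successor (e.g. 0 R 0).
Reflexive (axiom T): yes — every world is R-related to itself.
Transitive (axiom 4): yes — every two-step R-path is closed by a direct edge.
Euclidean (axiom 5): yes — any two successors of a common world are R-related.
So F validates K, D, T, S4, S5. The strongest is S5.

S5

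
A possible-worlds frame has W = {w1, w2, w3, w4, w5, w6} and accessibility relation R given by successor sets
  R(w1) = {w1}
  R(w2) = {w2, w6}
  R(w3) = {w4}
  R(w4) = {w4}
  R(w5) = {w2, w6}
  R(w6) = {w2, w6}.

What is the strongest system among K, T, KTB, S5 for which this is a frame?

Reflexive (axiom T): no — w3 is not related to itself.
Symmetric (axiom B): no — w3 R w4 but not w4 R w3.
Euclidean (axiom 5): yes — any two successors of a common world are R-related.
So F validates K; T would additionally require R to be reflexive. The strongest is K.

K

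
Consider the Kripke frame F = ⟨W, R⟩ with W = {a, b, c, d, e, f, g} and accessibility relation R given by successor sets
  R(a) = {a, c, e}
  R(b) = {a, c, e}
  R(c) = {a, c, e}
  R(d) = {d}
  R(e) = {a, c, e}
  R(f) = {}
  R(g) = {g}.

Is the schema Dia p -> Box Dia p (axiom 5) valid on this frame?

The schema 5 characterises exactly the Euclidean frames.
Euclidean: yes — any two successors of a common world are R-related.

Yes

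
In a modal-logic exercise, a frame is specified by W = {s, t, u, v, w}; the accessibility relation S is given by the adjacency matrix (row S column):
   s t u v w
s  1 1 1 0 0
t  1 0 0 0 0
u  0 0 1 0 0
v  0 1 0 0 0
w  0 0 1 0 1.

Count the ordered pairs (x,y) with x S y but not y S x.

Enumerating: (s,u), (v,t), (w,u).

3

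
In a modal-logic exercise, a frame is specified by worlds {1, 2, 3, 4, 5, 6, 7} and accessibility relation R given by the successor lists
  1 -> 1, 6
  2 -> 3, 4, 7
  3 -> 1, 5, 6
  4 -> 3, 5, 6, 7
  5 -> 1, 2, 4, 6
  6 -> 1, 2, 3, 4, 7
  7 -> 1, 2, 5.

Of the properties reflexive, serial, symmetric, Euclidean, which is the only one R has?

serial

Reflexive: no — 2 is not related to itself.
Serial: yes — every world has a successor (e.g. 1 R 1).
Symmetric: no — 2 R 3 but not 3 R 2.
Euclidean: no — 2 R 3 and 2 R 4, but not 3 R 4.
Only serial holds.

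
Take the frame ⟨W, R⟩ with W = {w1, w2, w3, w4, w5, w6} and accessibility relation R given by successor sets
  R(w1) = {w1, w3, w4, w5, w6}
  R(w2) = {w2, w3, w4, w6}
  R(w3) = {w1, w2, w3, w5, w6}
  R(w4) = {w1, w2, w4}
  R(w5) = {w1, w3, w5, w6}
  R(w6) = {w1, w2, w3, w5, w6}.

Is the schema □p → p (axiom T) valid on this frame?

Yes

Axiom T corresponds to the accessibility relation being reflexive.
Reflexive: yes — every world is R-related to itself.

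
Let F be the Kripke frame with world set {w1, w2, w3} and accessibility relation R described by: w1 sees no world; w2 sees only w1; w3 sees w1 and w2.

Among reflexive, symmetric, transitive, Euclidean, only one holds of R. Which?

transitive

Reflexive: no — w1 is not related to itself.
Symmetric: no — w2 R w1 but not w1 R w2.
Transitive: yes — every two-step R-path is closed by a direct edge.
Euclidean: no — w3 R w1 and w3 R w2, but not w1 R w2.
Only transitive holds.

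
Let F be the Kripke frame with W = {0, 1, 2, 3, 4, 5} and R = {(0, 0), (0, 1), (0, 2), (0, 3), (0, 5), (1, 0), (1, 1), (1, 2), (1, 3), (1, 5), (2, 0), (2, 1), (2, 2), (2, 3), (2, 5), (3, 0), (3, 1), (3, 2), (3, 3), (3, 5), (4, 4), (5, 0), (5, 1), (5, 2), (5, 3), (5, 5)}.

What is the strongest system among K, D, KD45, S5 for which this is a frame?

Serial (axiom D): yes — every world has a successor (e.g. 0 R 0).
Euclidean (axiom 5): yes — any two successors of a common world are R-related.
Transitive (axiom 4): yes — every two-step R-path is closed by a direct edge.
Reflexive (axiom T): yes — every world is R-related to itself.
So F validates K, D, KD45, S5. The strongest is S5.

S5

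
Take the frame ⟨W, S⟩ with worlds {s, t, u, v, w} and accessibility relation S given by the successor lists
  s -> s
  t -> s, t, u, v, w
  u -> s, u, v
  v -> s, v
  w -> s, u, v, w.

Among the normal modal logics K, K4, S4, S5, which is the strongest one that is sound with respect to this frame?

S4

Transitive (axiom 4): yes — every two-step S-path is closed by a direct edge.
Reflexive (axiom T): yes — every world is S-related to itself.
Euclidean (axiom 5): no — t S s and t S u, but not s S u.
So F validates K, K4, S4; S5 would additionally require S to be Euclidean. The strongest is S4.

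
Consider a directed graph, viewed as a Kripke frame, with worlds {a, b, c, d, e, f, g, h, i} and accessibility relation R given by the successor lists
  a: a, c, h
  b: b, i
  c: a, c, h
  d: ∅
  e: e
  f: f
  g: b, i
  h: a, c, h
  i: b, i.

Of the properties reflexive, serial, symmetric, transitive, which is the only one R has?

transitive

Reflexive: no — d is not related to itself.
Serial: no — d has no R-successor.
Symmetric: no — g R b but not b R g.
Transitive: yes — every two-step R-path is closed by a direct edge.
Only transitive holds.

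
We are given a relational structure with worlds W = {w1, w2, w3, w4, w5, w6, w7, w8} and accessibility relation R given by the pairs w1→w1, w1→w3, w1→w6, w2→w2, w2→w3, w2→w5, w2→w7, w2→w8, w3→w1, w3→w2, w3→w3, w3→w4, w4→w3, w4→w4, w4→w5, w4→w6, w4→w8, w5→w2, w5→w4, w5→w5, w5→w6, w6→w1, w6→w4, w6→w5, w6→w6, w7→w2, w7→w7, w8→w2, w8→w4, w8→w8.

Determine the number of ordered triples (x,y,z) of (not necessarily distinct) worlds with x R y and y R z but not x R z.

40

Enumerating: (w1,w3,w2), (w1,w3,w4), (w1,w6,w4), (w1,w6,w5), (w2,w3,w1), (w2,w3,w4), (w2,w5,w4), (w2,w5,w6), (w2,w8,w4), (w3,w1,w6), (w3,w2,w5), (w3,w2,w7), … and 28 more.
Total: 40.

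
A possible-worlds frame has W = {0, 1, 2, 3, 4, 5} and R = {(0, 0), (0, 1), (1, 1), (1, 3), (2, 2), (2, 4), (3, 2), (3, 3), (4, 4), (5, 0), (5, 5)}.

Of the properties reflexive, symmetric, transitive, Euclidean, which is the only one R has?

Reflexive: yes — every world is R-related to itself.
Symmetric: no — 0 R 1 but not 1 R 0.
Transitive: no — 0 R 1 and 1 R 3, but not 0 R 3.
Euclidean: no — 0 R 1 and 0 R 0, but not 1 R 0.
Only reflexive holds.

reflexive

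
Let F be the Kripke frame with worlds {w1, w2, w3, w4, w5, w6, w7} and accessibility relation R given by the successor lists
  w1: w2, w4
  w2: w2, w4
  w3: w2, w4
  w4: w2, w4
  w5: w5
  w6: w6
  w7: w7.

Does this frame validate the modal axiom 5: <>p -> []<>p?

Yes

By correspondence theory, 5 is valid on a frame iff R is Euclidean.
Euclidean: yes — any two successors of a common world are R-related.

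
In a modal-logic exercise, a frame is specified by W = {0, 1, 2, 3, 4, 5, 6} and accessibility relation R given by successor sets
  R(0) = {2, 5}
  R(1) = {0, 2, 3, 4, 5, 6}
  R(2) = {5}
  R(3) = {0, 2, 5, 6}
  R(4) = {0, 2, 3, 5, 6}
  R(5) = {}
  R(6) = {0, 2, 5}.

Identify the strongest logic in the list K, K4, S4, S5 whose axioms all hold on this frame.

K4

Transitive (axiom 4): yes — every two-step R-path is closed by a direct edge.
Reflexive (axiom T): no — 0 is not related to itself.
Euclidean (axiom 5): no — 0 R 5 and 0 R 2, but not 5 R 2.
So F validates K, K4; S4 would additionally require R to be reflexive. The strongest is K4.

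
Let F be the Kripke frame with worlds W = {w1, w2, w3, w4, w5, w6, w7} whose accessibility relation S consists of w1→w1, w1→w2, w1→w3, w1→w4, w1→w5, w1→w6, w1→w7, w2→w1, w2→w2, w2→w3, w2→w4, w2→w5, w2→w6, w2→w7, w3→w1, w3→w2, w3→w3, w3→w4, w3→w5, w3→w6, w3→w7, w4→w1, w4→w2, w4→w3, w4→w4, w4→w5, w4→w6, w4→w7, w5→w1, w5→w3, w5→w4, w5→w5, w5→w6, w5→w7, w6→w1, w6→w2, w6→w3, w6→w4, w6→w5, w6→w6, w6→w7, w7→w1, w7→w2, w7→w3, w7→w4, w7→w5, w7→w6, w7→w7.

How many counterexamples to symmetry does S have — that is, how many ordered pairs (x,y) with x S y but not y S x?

1

Enumerating: (w2,w5).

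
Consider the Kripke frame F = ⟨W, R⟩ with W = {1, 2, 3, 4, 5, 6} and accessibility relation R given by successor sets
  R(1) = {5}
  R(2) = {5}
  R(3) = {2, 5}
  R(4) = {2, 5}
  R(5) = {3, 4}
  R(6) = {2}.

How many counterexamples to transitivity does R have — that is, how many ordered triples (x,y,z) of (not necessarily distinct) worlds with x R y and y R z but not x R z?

13

Enumerating: (1,5,3), (1,5,4), (2,5,3), (2,5,4), (3,5,3), (3,5,4), (4,5,3), (4,5,4), (5,3,2), (5,3,5), (5,4,2), (5,4,5), (6,2,5).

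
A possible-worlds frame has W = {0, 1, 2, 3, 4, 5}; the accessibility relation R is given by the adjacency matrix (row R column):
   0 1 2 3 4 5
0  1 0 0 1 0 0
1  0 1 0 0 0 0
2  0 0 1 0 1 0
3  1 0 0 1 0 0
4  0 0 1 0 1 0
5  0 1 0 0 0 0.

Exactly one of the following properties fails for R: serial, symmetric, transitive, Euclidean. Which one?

symmetric

Serial: yes — every world has a successor (e.g. 0 R 0).
Symmetric: no — 5 R 1 but not 1 R 5.
Transitive: yes — every two-step R-path is closed by a direct edge.
Euclidean: yes — any two successors of a common world are R-related.
Only symmetric fails.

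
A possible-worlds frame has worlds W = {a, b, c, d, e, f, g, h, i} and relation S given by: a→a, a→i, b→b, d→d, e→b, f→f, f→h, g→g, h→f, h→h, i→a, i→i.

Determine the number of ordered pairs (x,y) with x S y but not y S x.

1

Enumerating: (e,b).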